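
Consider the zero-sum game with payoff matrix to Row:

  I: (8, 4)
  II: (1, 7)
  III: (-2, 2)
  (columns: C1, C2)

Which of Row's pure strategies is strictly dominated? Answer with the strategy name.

III

I gives a strictly higher payoff than III against every column: 8 > -2, 4 > 2.
So III is strictly dominated and Row never plays it.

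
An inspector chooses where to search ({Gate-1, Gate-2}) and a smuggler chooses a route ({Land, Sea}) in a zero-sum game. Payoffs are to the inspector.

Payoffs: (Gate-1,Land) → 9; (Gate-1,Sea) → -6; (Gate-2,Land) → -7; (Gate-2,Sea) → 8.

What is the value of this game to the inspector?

1

Row minima: Gate-1 → -6, Gate-2 → -7; maximin = -6.
Column maxima: Land → 9, Sea → 8; minimax = 8.
-6 ≠ 8, so there is no saddle point; optimal play is mixed.
Let the inspector play Gate-1 with probability p. Expected payoff against Land: 9p + (-7)(1−p) = 16p − 7; against Sea: (-6)p + 8(1−p) = −14p + 8.
Setting these equal: 16p − 7 = −14p + 8 ⇒ 30p = 15 ⇒ p = 1/2, and the value is (16)·(1/2) − 7 = 1.
For the smuggler: with q = P(Land), equating Gate-1's and Gate-2's payoffs gives 15q − 6 = −15q + 8 ⇒ q = 7/15.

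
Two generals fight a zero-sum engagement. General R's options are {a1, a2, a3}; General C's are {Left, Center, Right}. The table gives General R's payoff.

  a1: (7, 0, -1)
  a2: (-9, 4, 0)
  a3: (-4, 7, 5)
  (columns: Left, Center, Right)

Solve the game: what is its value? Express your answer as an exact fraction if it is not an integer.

31/17

Row minima: a1 → -1, a2 → -9, a3 → -4; maximin = -1.
Column maxima: Left → 7, Center → 7, Right → 5; minimax = 5.
-1 ≠ 5, so there is no saddle point; optimal play is mixed.
a2 is strictly dominated by a3, so General R never plays it.
Center is strictly dominated by Right (it gives General R strictly more in every row), so General C never plays it.
On the remaining 2×2 (a1, a3 vs Left, Right):
Let General R play a1 with probability p. Expected payoff against Left: 7p + (-4)(1−p) = 11p − 4; against Right: (-1)p + 5(1−p) = −6p + 5.
Setting these equal: 11p − 4 = −6p + 5 ⇒ 17p = 9 ⇒ p = 9/17, and the value is (11)·(9/17) − 4 = 31/17.
For General C: with q = P(Left), equating a1's and a3's payoffs gives 8q − 1 = −9q + 5 ⇒ q = 6/17.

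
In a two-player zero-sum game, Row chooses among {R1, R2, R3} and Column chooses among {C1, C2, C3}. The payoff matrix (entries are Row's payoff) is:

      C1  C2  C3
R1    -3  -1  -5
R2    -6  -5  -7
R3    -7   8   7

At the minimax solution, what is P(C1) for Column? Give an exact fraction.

3/4

Row minima: R1 → -5, R2 → -7, R3 → -7; maximin = -5.
Column maxima: C1 → -3, C2 → 8, C3 → 7; minimax = -3.
-5 ≠ -3, so there is no saddle point; optimal play is mixed.
R2 is strictly dominated by R1, so Row never plays it.
C2 is strictly dominated by C1 (it gives Row strictly more in every row), so Column never plays it.
On the remaining 2×2 (R1, R3 vs C1, C3):
Let Row play R1 with probability p. Expected payoff against C1: (-3)p + (-7)(1−p) = 4p − 7; against C3: (-5)p + 7(1−p) = −12p + 7.
Setting these equal: 4p − 7 = −12p + 7 ⇒ 16p = 14 ⇒ p = 7/8, and the value is (4)·(7/8) − 7 = -7/2.
For Column: with q = P(C1), equating R1's and R3's payoffs gives 2q − 5 = −14q + 7 ⇒ q = 3/4.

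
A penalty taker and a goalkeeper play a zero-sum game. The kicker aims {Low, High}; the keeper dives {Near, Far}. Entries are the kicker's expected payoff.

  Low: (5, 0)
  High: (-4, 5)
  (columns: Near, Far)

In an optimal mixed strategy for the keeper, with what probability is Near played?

5/14

Row minima: Low → 0, High → -4; maximin = 0.
Column maxima: Near → 5, Far → 5; minimax = 5.
0 ≠ 5, so there is no saddle point; optimal play is mixed.
Let the kicker play Low with probability p. Expected payoff against Near: 5p + (-4)(1−p) = 9p − 4; against Far: 0p + 5(1−p) = −5p + 5.
Setting these equal: 9p − 4 = −5p + 5 ⇒ 14p = 9 ⇒ p = 9/14, and the value is (9)·(9/14) − 4 = 25/14.
For the keeper: with q = P(Near), equating Low's and High's payoffs gives 5q = −9q + 5 ⇒ q = 5/14.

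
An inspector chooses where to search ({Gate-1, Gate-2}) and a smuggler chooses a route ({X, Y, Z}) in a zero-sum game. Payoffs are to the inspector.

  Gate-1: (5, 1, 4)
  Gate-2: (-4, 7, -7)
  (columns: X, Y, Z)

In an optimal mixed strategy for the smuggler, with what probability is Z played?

Row minima: Gate-1 → 1, Gate-2 → -7; maximin = 1.
Column maxima: X → 5, Y → 7, Z → 4; minimax = 4.
1 ≠ 4, so there is no saddle point; optimal play is mixed.
X is strictly dominated by Z (it gives the inspector strictly more in every row), so the smuggler never plays it.
On the remaining 2×2 (Gate-1, Gate-2 vs Y, Z):
Let the inspector play Gate-1 with probability p. Expected payoff against Y: 1p + 7(1−p) = −6p + 7; against Z: 4p + (-7)(1−p) = 11p − 7.
Setting these equal: −6p + 7 = 11p − 7 ⇒ −17p = -14 ⇒ p = 14/17, and the value is (-6)·(14/17) + 7 = 35/17.
For the smuggler: with q = P(Y), equating Gate-1's and Gate-2's payoffs gives −3q + 4 = 14q − 7 ⇒ q = 11/17.

6/17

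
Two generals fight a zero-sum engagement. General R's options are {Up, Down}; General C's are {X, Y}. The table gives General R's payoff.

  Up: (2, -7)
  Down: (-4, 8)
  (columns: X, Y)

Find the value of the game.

Row minima: Up → -7, Down → -4; maximin = -4.
Column maxima: X → 2, Y → 8; minimax = 2.
-4 ≠ 2, so there is no saddle point; optimal play is mixed.
Let General R play Up with probability p. Expected payoff against X: 2p + (-4)(1−p) = 6p − 4; against Y: (-7)p + 8(1−p) = −15p + 8.
Setting these equal: 6p − 4 = −15p + 8 ⇒ 21p = 12 ⇒ p = 4/7, and the value is (6)·(4/7) − 4 = -4/7.
For General C: with q = P(X), equating Up's and Down's payoffs gives 9q − 7 = −12q + 8 ⇒ q = 5/7.

-4/7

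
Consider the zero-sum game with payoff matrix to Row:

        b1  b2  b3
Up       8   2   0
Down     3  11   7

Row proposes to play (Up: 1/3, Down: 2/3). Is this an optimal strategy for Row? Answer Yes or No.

Yes

Against b1 this mix gives (1/3)·8 + (2/3)·3 = 14/3.
Against b2 this mix gives (1/3)·2 + (2/3)·11 = 8.
Against b3 this mix gives (1/3)·0 + (2/3)·7 = 14/3.
All of Column's active replies (b1, b3) yield 14/3, and no column does worse for Row. The mix makes Column indifferent and guarantees 14/3, so it is optimal.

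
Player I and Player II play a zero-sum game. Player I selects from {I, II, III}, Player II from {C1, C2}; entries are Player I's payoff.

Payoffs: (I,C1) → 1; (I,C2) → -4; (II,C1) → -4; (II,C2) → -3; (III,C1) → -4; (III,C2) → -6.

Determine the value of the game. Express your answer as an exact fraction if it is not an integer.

Row minima: I → -4, II → -4, III → -6; maximin = -4.
Column maxima: C1 → 1, C2 → -3; minimax = -3.
-4 ≠ -3, so there is no saddle point; optimal play is mixed.
III is strictly dominated by I, so Player I never plays it.
On the remaining 2×2 (I, II vs C1, C2):
Let Player I play I with probability p. Expected payoff against C1: 1p + (-4)(1−p) = 5p − 4; against C2: (-4)p + (-3)(1−p) = −p − 3.
Setting these equal: 5p − 4 = −p − 3 ⇒ 6p = 1 ⇒ p = 1/6, and the value is (5)·(1/6) − 4 = -19/6.
For Player II: with q = P(C1), equating I's and II's payoffs gives 5q − 4 = −q − 3 ⇒ q = 1/6.

-19/6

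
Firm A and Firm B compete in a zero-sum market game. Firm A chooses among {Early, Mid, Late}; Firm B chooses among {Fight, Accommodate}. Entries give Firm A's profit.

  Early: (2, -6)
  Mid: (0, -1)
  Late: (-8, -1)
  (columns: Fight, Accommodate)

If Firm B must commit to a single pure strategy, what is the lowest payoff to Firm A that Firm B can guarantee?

-1

Column maxima: Fight → 2, Accommodate → -1.
The smallest of these is -1.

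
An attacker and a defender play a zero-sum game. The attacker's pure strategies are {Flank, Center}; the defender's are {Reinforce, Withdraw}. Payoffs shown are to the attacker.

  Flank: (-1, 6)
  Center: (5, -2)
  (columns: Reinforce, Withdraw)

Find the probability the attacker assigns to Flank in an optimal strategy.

1/2

Row minima: Flank → -1, Center → -2; maximin = -1.
Column maxima: Reinforce → 5, Withdraw → 6; minimax = 5.
-1 ≠ 5, so there is no saddle point; optimal play is mixed.
Let the attacker play Flank with probability p. Expected payoff against Reinforce: (-1)p + 5(1−p) = −6p + 5; against Withdraw: 6p + (-2)(1−p) = 8p − 2.
Setting these equal: −6p + 5 = 8p − 2 ⇒ −14p = -7 ⇒ p = 1/2, and the value is (-6)·(1/2) + 5 = 2.
For the defender: with q = P(Reinforce), equating Flank's and Center's payoffs gives −7q + 6 = 7q − 2 ⇒ q = 4/7.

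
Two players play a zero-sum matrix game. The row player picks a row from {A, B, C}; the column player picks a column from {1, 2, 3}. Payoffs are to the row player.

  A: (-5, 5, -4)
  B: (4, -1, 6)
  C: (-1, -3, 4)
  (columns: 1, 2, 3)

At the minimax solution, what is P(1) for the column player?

Row minima: A → -5, B → -1, C → -3; maximin = -1.
Column maxima: 1 → 4, 2 → 5, 3 → 6; minimax = 4.
-1 ≠ 4, so there is no saddle point; optimal play is mixed.
C is strictly dominated by B, so the row player never plays it.
3 is strictly dominated by 1 (it gives the row player strictly more in every row), so the column player never plays it.
On the remaining 2×2 (A, B vs 1, 2):
Let the row player play A with probability p. Expected payoff against 1: (-5)p + 4(1−p) = −9p + 4; against 2: 5p + (-1)(1−p) = 6p − 1.
Setting these equal: −9p + 4 = 6p − 1 ⇒ −15p = -5 ⇒ p = 1/3, and the value is (-9)·(1/3) + 4 = 1.
For the column player: with q = P(1), equating A's and B's payoffs gives −10q + 5 = 5q − 1 ⇒ q = 2/5.

2/5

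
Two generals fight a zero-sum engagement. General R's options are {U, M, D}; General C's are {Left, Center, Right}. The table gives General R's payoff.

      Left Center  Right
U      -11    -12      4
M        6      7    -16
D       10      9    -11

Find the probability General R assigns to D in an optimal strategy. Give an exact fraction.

Row minima: U → -12, M → -16, D → -11; maximin = -11.
Column maxima: Left → 10, Center → 9, Right → 4; minimax = 4.
-11 ≠ 4, so there is no saddle point; optimal play is mixed.
M is strictly dominated by D, so General R never plays it.
With M eliminated, Left is strictly dominated by Center (it gives General R strictly more in every remaining row), so General C never plays it.
On the remaining 2×2 (U, D vs Center, Right):
Let General R play U with probability p. Expected payoff against Center: (-12)p + 9(1−p) = −21p + 9; against Right: 4p + (-11)(1−p) = 15p − 11.
Setting these equal: −21p + 9 = 15p − 11 ⇒ −36p = -20 ⇒ p = 5/9, and the value is (-21)·(5/9) + 9 = -8/3.
For General C: with q = P(Center), equating U's and D's payoffs gives −16q + 4 = 20q − 11 ⇒ q = 5/12.

4/9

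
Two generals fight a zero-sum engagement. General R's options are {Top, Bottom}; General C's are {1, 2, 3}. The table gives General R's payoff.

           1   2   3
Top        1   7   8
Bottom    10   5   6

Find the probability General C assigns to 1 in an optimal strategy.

2/11

Row minima: Top → 1, Bottom → 5; maximin = 5.
Column maxima: 1 → 10, 2 → 7, 3 → 8; minimax = 7.
5 ≠ 7, so there is no saddle point; optimal play is mixed.
3 is strictly dominated by 2 (it gives General R strictly more in every row), so General C never plays it.
On the remaining 2×2 (Top, Bottom vs 1, 2):
Let General R play Top with probability p. Expected payoff against 1: 1p + 10(1−p) = −9p + 10; against 2: 7p + 5(1−p) = 2p + 5.
Setting these equal: −9p + 10 = 2p + 5 ⇒ −11p = -5 ⇒ p = 5/11, and the value is (-9)·(5/11) + 10 = 65/11.
For General C: with q = P(1), equating Top's and Bottom's payoffs gives −6q + 7 = 5q + 5 ⇒ q = 2/11.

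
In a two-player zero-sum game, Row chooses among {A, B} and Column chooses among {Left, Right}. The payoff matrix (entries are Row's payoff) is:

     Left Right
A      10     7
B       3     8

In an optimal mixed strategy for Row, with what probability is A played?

Row minima: A → 7, B → 3; maximin = 7.
Column maxima: Left → 10, Right → 8; minimax = 8.
7 ≠ 8, so there is no saddle point; optimal play is mixed.
Let Row play A with probability p. Expected payoff against Left: 10p + 3(1−p) = 7p + 3; against Right: 7p + 8(1−p) = −p + 8.
Setting these equal: 7p + 3 = −p + 8 ⇒ 8p = 5 ⇒ p = 5/8, and the value is (7)·(5/8) + 3 = 59/8.
For Column: with q = P(Left), equating A's and B's payoffs gives 3q + 7 = −5q + 8 ⇒ q = 1/8.

5/8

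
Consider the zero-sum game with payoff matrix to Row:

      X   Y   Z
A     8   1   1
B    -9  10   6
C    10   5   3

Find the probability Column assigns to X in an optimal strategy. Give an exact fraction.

3/22

Row minima: A → 1, B → -9, C → 3; maximin = 3.
Column maxima: X → 10, Y → 10, Z → 6; minimax = 6.
3 ≠ 6, so there is no saddle point; optimal play is mixed.
A is strictly dominated by C, so Row never plays it.
With A eliminated, Y is strictly dominated by Z (it gives Row strictly more in every remaining row), so Column never plays it.
On the remaining 2×2 (B, C vs X, Z):
Let Row play B with probability p. Expected payoff against X: (-9)p + 10(1−p) = −19p + 10; against Z: 6p + 3(1−p) = 3p + 3.
Setting these equal: −19p + 10 = 3p + 3 ⇒ −22p = -7 ⇒ p = 7/22, and the value is (-19)·(7/22) + 10 = 87/22.
For Column: with q = P(X), equating B's and C's payoffs gives −15q + 6 = 7q + 3 ⇒ q = 3/22.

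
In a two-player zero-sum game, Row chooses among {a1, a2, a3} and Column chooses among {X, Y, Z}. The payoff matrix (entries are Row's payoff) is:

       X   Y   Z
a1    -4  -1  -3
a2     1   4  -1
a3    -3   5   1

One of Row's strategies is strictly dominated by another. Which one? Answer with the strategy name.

a1

a2 gives a strictly higher payoff than a1 against every column: 1 > -4, 4 > -1, -1 > -3.
So a1 is strictly dominated and Row never plays it.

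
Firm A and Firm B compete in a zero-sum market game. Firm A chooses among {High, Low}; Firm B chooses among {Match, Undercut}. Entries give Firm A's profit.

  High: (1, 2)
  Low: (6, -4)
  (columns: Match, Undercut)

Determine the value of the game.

16/11

Row minima: High → 1, Low → -4; maximin = 1.
Column maxima: Match → 6, Undercut → 2; minimax = 2.
1 ≠ 2, so there is no saddle point; optimal play is mixed.
Let Firm A play High with probability p. Expected payoff against Match: 1p + 6(1−p) = −5p + 6; against Undercut: 2p + (-4)(1−p) = 6p − 4.
Setting these equal: −5p + 6 = 6p − 4 ⇒ −11p = -10 ⇒ p = 10/11, and the value is (-5)·(10/11) + 6 = 16/11.
For Firm B: with q = P(Match), equating High's and Low's payoffs gives −q + 2 = 10q − 4 ⇒ q = 6/11.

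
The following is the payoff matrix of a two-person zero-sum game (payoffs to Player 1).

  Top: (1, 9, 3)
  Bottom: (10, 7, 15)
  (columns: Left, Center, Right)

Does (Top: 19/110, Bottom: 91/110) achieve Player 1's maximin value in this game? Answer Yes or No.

Against Left this mix gives (19/110)·1 + (91/110)·10 = 929/110.
Against Center this mix gives (19/110)·9 + (91/110)·7 = 404/55.
Against Right this mix gives (19/110)·3 + (91/110)·15 = 711/55.
Player 2 will play Center, holding Player 1 to 404/55. Shifting weight toward the row that does better against Center would raise this floor (the equalizing mix achieves 83/11 against both Center and Left), so the proposed strategy is not optimal.

No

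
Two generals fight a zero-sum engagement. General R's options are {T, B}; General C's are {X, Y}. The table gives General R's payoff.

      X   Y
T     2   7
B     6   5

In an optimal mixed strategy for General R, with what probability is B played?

Row minima: T → 2, B → 5; maximin = 5.
Column maxima: X → 6, Y → 7; minimax = 6.
5 ≠ 6, so there is no saddle point; optimal play is mixed.
Let General R play T with probability p. Expected payoff against X: 2p + 6(1−p) = −4p + 6; against Y: 7p + 5(1−p) = 2p + 5.
Setting these equal: −4p + 6 = 2p + 5 ⇒ −6p = -1 ⇒ p = 1/6, and the value is (-4)·(1/6) + 6 = 16/3.
For General C: with q = P(X), equating T's and B's payoffs gives −5q + 7 = q + 5 ⇒ q = 1/3.

5/6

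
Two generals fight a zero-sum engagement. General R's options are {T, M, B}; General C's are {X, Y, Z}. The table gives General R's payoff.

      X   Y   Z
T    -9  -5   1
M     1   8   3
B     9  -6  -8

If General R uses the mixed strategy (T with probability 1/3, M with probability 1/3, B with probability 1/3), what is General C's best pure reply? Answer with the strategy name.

If General C plays X, General R's expected payoff is (1/3)·(-9) + (1/3)·1 + (1/3)·9 = 1/3.
If General C plays Y, General R's expected payoff is (1/3)·(-5) + (1/3)·8 + (1/3)·(-6) = -1.
If General C plays Z, General R's expected payoff is (1/3)·1 + (1/3)·3 + (1/3)·(-8) = -4/3.
General C minimizes General R's payoff; the smallest is -4/3, so the best response is Z.

Z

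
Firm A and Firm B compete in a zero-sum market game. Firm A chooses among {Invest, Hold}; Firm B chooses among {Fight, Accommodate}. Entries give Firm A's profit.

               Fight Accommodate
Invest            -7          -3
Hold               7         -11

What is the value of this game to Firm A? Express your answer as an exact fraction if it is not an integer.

Row minima: Invest → -7, Hold → -11; maximin = -7.
Column maxima: Fight → 7, Accommodate → -3; minimax = -3.
-7 ≠ -3, so there is no saddle point; optimal play is mixed.
Let Firm A play Invest with probability p. Expected payoff against Fight: (-7)p + 7(1−p) = −14p + 7; against Accommodate: (-3)p + (-11)(1−p) = 8p − 11.
Setting these equal: −14p + 7 = 8p − 11 ⇒ −22p = -18 ⇒ p = 9/11, and the value is (-14)·(9/11) + 7 = -49/11.
For Firm B: with q = P(Fight), equating Invest's and Hold's payoffs gives −4q − 3 = 18q − 11 ⇒ q = 4/11.

-49/11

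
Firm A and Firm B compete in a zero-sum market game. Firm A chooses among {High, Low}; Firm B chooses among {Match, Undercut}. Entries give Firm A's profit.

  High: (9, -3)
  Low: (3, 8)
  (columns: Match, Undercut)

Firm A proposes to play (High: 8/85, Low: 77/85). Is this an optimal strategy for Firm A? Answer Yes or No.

No

Against Match this mix gives (8/85)·9 + (77/85)·3 = 303/85.
Against Undercut this mix gives (8/85)·(-3) + (77/85)·8 = 592/85.
Firm B will play Match, holding Firm A to 303/85. Shifting weight toward the row that does better against Match would raise this floor (the equalizing mix achieves 81/17 against both Match and Undercut), so the proposed strategy is not optimal.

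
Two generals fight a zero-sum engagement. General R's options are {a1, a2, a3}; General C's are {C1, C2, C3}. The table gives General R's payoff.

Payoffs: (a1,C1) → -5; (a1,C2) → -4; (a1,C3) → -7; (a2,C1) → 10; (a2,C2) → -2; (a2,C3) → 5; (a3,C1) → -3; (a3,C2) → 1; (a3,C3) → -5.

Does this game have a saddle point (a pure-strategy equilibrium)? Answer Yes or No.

No

Row minima: a1 → -7, a2 → -2, a3 → -5; maximin = -2.
Column maxima: C1 → 10, C2 → 1, C3 → 5; minimax = 1.
-2 ≠ 1, so no pure-strategy equilibrium exists.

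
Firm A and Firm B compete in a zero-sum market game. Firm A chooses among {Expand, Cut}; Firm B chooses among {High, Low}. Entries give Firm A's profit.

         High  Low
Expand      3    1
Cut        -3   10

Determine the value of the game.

Row minima: Expand → 1, Cut → -3; maximin = 1.
Column maxima: High → 3, Low → 10; minimax = 3.
1 ≠ 3, so there is no saddle point; optimal play is mixed.
Let Firm A play Expand with probability p. Expected payoff against High: 3p + (-3)(1−p) = 6p − 3; against Low: 1p + 10(1−p) = −9p + 10.
Setting these equal: 6p − 3 = −9p + 10 ⇒ 15p = 13 ⇒ p = 13/15, and the value is (6)·(13/15) − 3 = 11/5.
For Firm B: with q = P(High), equating Expand's and Cut's payoffs gives 2q + 1 = −13q + 10 ⇒ q = 3/5.

11/5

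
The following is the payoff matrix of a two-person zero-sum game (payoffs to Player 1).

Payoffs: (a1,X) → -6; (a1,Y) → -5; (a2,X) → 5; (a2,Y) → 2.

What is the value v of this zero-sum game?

Row minima: a1 → -6, a2 → 2; maximin = 2.
Column maxima: X → 5, Y → 2; minimax = 2.
Since maximin = minimax = 2, there is a saddle point and the value is 2.

2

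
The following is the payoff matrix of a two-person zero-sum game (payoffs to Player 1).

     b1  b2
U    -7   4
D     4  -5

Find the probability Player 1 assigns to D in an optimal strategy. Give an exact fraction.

Row minima: U → -7, D → -5; maximin = -5.
Column maxima: b1 → 4, b2 → 4; minimax = 4.
-5 ≠ 4, so there is no saddle point; optimal play is mixed.
Let Player 1 play U with probability p. Expected payoff against b1: (-7)p + 4(1−p) = −11p + 4; against b2: 4p + (-5)(1−p) = 9p − 5.
Setting these equal: −11p + 4 = 9p − 5 ⇒ −20p = -9 ⇒ p = 9/20, and the value is (-11)·(9/20) + 4 = -19/20.
For Player 2: with q = P(b1), equating U's and D's payoffs gives −11q + 4 = 9q − 5 ⇒ q = 9/20.

11/20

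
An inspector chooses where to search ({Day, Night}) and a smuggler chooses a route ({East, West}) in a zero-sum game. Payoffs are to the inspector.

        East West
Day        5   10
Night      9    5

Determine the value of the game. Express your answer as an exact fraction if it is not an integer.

65/9

Row minima: Day → 5, Night → 5; maximin = 5.
Column maxima: East → 9, West → 10; minimax = 9.
5 ≠ 9, so there is no saddle point; optimal play is mixed.
Let the inspector play Day with probability p. Expected payoff against East: 5p + 9(1−p) = −4p + 9; against West: 10p + 5(1−p) = 5p + 5.
Setting these equal: −4p + 9 = 5p + 5 ⇒ −9p = -4 ⇒ p = 4/9, and the value is (-4)·(4/9) + 9 = 65/9.
For the smuggler: with q = P(East), equating Day's and Night's payoffs gives −5q + 10 = 4q + 5 ⇒ q = 5/9.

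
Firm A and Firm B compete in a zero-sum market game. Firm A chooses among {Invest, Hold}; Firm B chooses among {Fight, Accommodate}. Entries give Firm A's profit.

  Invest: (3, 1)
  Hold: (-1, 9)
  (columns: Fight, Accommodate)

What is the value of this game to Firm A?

Row minima: Invest → 1, Hold → -1; maximin = 1.
Column maxima: Fight → 3, Accommodate → 9; minimax = 3.
1 ≠ 3, so there is no saddle point; optimal play is mixed.
Let Firm A play Invest with probability p. Expected payoff against Fight: 3p + (-1)(1−p) = 4p − 1; against Accommodate: 1p + 9(1−p) = −8p + 9.
Setting these equal: 4p − 1 = −8p + 9 ⇒ 12p = 10 ⇒ p = 5/6, and the value is (4)·(5/6) − 1 = 7/3.
For Firm B: with q = P(Fight), equating Invest's and Hold's payoffs gives 2q + 1 = −10q + 9 ⇒ q = 2/3.

7/3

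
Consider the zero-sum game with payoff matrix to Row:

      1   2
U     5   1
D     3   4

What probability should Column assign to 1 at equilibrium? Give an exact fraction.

3/5

Row minima: U → 1, D → 3; maximin = 3.
Column maxima: 1 → 5, 2 → 4; minimax = 4.
3 ≠ 4, so there is no saddle point; optimal play is mixed.
Let Row play U with probability p. Expected payoff against 1: 5p + 3(1−p) = 2p + 3; against 2: 1p + 4(1−p) = −3p + 4.
Setting these equal: 2p + 3 = −3p + 4 ⇒ 5p = 1 ⇒ p = 1/5, and the value is (2)·(1/5) + 3 = 17/5.
For Column: with q = P(1), equating U's and D's payoffs gives 4q + 1 = −q + 4 ⇒ q = 3/5.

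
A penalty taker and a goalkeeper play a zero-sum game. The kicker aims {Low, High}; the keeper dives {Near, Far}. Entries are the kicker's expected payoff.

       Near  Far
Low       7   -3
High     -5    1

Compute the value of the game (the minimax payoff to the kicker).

Row minima: Low → -3, High → -5; maximin = -3.
Column maxima: Near → 7, Far → 1; minimax = 1.
-3 ≠ 1, so there is no saddle point; optimal play is mixed.
Let the kicker play Low with probability p. Expected payoff against Near: 7p + (-5)(1−p) = 12p − 5; against Far: (-3)p + 1(1−p) = −4p + 1.
Setting these equal: 12p − 5 = −4p + 1 ⇒ 16p = 6 ⇒ p = 3/8, and the value is (12)·(3/8) − 5 = -1/2.
For the keeper: with q = P(Near), equating Low's and High's payoffs gives 10q − 3 = −6q + 1 ⇒ q = 1/4.

-1/2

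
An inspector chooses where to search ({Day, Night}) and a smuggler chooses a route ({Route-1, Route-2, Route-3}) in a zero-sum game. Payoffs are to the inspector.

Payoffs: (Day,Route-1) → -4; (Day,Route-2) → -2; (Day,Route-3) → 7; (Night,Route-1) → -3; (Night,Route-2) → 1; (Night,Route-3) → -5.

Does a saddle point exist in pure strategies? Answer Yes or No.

No

Row minima: Day → -4, Night → -5; maximin = -4.
Column maxima: Route-1 → -3, Route-2 → 1, Route-3 → 7; minimax = -3.
-4 ≠ -3, so no pure-strategy equilibrium exists.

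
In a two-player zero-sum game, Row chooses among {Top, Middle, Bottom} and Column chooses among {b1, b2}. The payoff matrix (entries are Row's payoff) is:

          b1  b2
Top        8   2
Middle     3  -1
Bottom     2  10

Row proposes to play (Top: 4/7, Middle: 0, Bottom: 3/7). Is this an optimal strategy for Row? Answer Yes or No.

Against b1 this mix gives (4/7)·8 + (3/7)·2 = 38/7.
Against b2 this mix gives (4/7)·2 + (3/7)·10 = 38/7.
All of Column's active replies (b1, b2) yield 38/7, and no column does worse for Row. The mix makes Column indifferent and guarantees 38/7, so it is optimal.

Yes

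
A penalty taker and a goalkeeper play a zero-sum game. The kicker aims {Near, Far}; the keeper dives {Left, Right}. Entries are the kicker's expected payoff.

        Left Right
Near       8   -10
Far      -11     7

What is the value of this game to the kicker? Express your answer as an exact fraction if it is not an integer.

-3/2

Row minima: Near → -10, Far → -11; maximin = -10.
Column maxima: Left → 8, Right → 7; minimax = 7.
-10 ≠ 7, so there is no saddle point; optimal play is mixed.
Let the kicker play Near with probability p. Expected payoff against Left: 8p + (-11)(1−p) = 19p − 11; against Right: (-10)p + 7(1−p) = −17p + 7.
Setting these equal: 19p − 11 = −17p + 7 ⇒ 36p = 18 ⇒ p = 1/2, and the value is (19)·(1/2) − 11 = -3/2.
For the keeper: with q = P(Left), equating Near's and Far's payoffs gives 18q − 10 = −18q + 7 ⇒ q = 17/36.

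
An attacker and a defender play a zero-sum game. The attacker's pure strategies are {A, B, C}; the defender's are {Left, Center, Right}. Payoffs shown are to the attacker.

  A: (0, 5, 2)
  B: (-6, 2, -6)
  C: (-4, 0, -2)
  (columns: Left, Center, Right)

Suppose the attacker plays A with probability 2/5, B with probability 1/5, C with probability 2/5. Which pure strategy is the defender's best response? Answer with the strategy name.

Left

If the defender plays Left, the attacker's expected payoff is (2/5)·0 + (1/5)·(-6) + (2/5)·(-4) = -14/5.
If the defender plays Center, the attacker's expected payoff is (2/5)·5 + (1/5)·2 + (2/5)·0 = 12/5.
If the defender plays Right, the attacker's expected payoff is (2/5)·2 + (1/5)·(-6) + (2/5)·(-2) = -6/5.
The defender minimizes the attacker's payoff; the smallest is -14/5, so the best response is Left.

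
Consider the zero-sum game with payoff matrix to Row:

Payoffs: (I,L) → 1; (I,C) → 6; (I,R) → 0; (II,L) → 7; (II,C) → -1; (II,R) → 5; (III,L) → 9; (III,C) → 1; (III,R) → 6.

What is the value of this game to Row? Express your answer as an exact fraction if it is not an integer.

36/11

Row minima: I → 0, II → -1, III → 1; maximin = 1.
Column maxima: L → 9, C → 6, R → 6; minimax = 6.
1 ≠ 6, so there is no saddle point; optimal play is mixed.
II is strictly dominated by III, so Row never plays it.
L is strictly dominated by R (it gives Row strictly more in every row), so Column never plays it.
On the remaining 2×2 (I, III vs C, R):
Let Row play I with probability p. Expected payoff against C: 6p + 1(1−p) = 5p + 1; against R: 0p + 6(1−p) = −6p + 6.
Setting these equal: 5p + 1 = −6p + 6 ⇒ 11p = 5 ⇒ p = 5/11, and the value is (5)·(5/11) + 1 = 36/11.
For Column: with q = P(C), equating I's and III's payoffs gives 6q = −5q + 6 ⇒ q = 6/11.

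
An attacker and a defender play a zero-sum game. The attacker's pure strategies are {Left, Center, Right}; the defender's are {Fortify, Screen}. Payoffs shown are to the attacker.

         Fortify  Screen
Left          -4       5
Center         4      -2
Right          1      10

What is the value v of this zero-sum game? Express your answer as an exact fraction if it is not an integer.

14/5

Row minima: Left → -4, Center → -2, Right → 1; maximin = 1.
Column maxima: Fortify → 4, Screen → 10; minimax = 4.
1 ≠ 4, so there is no saddle point; optimal play is mixed.
Left is strictly dominated by Right, so the attacker never plays it.
On the remaining 2×2 (Center, Right vs Fortify, Screen):
Let the attacker play Center with probability p. Expected payoff against Fortify: 4p + 1(1−p) = 3p + 1; against Screen: (-2)p + 10(1−p) = −12p + 10.
Setting these equal: 3p + 1 = −12p + 10 ⇒ 15p = 9 ⇒ p = 3/5, and the value is (3)·(3/5) + 1 = 14/5.
For the defender: with q = P(Fortify), equating Center's and Right's payoffs gives 6q − 2 = −9q + 10 ⇒ q = 4/5.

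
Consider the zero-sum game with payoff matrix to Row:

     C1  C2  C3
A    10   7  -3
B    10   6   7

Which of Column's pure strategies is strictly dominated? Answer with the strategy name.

C2 holds Row's payoff strictly below C1 in every row: 7 < 10, 6 < 10.
So C1 is strictly dominated for Column.

C1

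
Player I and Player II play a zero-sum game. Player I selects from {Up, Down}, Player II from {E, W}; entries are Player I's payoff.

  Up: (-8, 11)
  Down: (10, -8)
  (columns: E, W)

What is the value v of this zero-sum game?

Row minima: Up → -8, Down → -8; maximin = -8.
Column maxima: E → 10, W → 11; minimax = 10.
-8 ≠ 10, so there is no saddle point; optimal play is mixed.
Let Player I play Up with probability p. Expected payoff against E: (-8)p + 10(1−p) = −18p + 10; against W: 11p + (-8)(1−p) = 19p − 8.
Setting these equal: −18p + 10 = 19p − 8 ⇒ −37p = -18 ⇒ p = 18/37, and the value is (-18)·(18/37) + 10 = 46/37.
For Player II: with q = P(E), equating Up's and Down's payoffs gives −19q + 11 = 18q − 8 ⇒ q = 19/37.

46/37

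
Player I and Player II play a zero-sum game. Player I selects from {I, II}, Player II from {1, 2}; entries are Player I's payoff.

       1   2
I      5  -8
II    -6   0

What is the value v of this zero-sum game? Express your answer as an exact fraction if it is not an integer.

Row minima: I → -8, II → -6; maximin = -6.
Column maxima: 1 → 5, 2 → 0; minimax = 0.
-6 ≠ 0, so there is no saddle point; optimal play is mixed.
Let Player I play I with probability p. Expected payoff against 1: 5p + (-6)(1−p) = 11p − 6; against 2: (-8)p + 0(1−p) = −8p.
Setting these equal: 11p − 6 = −8p ⇒ 19p = 6 ⇒ p = 6/19, and the value is (11)·(6/19) − 6 = -48/19.
For Player II: with q = P(1), equating I's and II's payoffs gives 13q − 8 = −6q ⇒ q = 8/19.

-48/19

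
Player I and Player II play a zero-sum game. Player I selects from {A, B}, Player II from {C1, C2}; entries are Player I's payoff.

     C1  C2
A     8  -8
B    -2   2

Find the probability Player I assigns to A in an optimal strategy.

Row minima: A → -8, B → -2; maximin = -2.
Column maxima: C1 → 8, C2 → 2; minimax = 2.
-2 ≠ 2, so there is no saddle point; optimal play is mixed.
Let Player I play A with probability p. Expected payoff against C1: 8p + (-2)(1−p) = 10p − 2; against C2: (-8)p + 2(1−p) = −10p + 2.
Setting these equal: 10p − 2 = −10p + 2 ⇒ 20p = 4 ⇒ p = 1/5, and the value is (10)·(1/5) − 2 = 0.
For Player II: with q = P(C1), equating A's and B's payoffs gives 16q − 8 = −4q + 2 ⇒ q = 1/2.

1/5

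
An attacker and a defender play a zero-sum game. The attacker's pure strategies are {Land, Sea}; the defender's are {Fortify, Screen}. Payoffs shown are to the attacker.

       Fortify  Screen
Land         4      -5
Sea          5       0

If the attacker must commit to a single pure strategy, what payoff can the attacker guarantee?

0

Row minima: Land → -5, Sea → 0.
The best of these is 0.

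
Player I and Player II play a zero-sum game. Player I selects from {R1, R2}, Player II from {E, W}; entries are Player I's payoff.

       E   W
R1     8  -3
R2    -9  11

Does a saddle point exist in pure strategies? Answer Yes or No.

No

Row minima: R1 → -3, R2 → -9; maximin = -3.
Column maxima: E → 8, W → 11; minimax = 8.
-3 ≠ 8, so no pure-strategy equilibrium exists.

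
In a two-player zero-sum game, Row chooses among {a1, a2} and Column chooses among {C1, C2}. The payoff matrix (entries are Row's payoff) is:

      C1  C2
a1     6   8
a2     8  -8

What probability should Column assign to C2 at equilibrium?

1/9

Row minima: a1 → 6, a2 → -8; maximin = 6.
Column maxima: C1 → 8, C2 → 8; minimax = 8.
6 ≠ 8, so there is no saddle point; optimal play is mixed.
Let Row play a1 with probability p. Expected payoff against C1: 6p + 8(1−p) = −2p + 8; against C2: 8p + (-8)(1−p) = 16p − 8.
Setting these equal: −2p + 8 = 16p − 8 ⇒ −18p = -16 ⇒ p = 8/9, and the value is (-2)·(8/9) + 8 = 56/9.
For Column: with q = P(C1), equating a1's and a2's payoffs gives −2q + 8 = 16q − 8 ⇒ q = 8/9.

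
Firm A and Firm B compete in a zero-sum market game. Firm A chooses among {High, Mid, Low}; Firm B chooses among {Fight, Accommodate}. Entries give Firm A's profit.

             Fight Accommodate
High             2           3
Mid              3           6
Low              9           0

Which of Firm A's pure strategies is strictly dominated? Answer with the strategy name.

High

Mid gives a strictly higher payoff than High against every column: 3 > 2, 6 > 3.
So High is strictly dominated and Firm A never plays it.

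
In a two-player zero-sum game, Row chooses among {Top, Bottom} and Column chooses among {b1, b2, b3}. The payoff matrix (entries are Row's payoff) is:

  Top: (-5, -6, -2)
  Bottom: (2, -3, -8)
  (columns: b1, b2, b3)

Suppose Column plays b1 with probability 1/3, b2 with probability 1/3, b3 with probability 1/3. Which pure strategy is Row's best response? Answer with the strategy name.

Bottom

Expected payoff of Top: (1/3)·(-5) + (1/3)·(-6) + (1/3)·(-2) = -13/3.
Expected payoff of Bottom: (1/3)·2 + (1/3)·(-3) + (1/3)·(-8) = -3.
The largest is -3, so Row's best response is Bottom.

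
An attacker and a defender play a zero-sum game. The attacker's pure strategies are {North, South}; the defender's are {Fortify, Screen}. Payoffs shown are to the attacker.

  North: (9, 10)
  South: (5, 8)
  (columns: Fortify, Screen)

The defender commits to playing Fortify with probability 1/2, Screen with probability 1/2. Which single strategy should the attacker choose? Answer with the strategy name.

Expected payoff of North: (1/2)·9 + (1/2)·10 = 19/2.
Expected payoff of South: (1/2)·5 + (1/2)·8 = 13/2.
The largest is 19/2, so the attacker's best response is North.

North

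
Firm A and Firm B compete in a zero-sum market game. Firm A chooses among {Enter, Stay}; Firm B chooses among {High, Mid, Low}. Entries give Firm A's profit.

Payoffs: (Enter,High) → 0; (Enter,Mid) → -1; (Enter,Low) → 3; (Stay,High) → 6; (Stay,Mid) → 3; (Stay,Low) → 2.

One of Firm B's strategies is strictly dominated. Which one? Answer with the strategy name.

High

Mid holds Firm A's payoff strictly below High in every row: -1 < 0, 3 < 6.
So High is strictly dominated for Firm B.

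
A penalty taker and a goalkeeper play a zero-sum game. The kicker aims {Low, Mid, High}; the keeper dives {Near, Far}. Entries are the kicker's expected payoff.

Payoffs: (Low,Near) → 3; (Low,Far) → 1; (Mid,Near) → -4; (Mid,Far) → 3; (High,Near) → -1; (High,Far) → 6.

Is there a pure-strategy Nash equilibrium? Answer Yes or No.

Row minima: Low → 1, Mid → -4, High → -1; maximin = 1.
Column maxima: Near → 3, Far → 6; minimax = 3.
1 ≠ 3, so no pure-strategy equilibrium exists.

No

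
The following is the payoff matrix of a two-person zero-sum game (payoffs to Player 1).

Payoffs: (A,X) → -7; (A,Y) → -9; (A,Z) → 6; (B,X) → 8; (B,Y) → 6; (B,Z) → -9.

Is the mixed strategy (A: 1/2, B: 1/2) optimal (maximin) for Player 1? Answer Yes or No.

Against X this mix gives (1/2)·(-7) + (1/2)·8 = 1/2.
Against Y this mix gives (1/2)·(-9) + (1/2)·6 = -3/2.
Against Z this mix gives (1/2)·6 + (1/2)·(-9) = -3/2.
All of Player 2's active replies (Y, Z) yield -3/2, and no column does worse for Player 1. The mix makes Player 2 indifferent and guarantees -3/2, so it is optimal.

Yes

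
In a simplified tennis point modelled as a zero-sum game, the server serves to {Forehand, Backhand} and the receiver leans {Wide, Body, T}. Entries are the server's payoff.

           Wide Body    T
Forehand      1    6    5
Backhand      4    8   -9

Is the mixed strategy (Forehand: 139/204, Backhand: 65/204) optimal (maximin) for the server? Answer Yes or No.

Against Wide this mix gives (139/204)·1 + (65/204)·4 = 133/68.
Against Body this mix gives (139/204)·6 + (65/204)·8 = 677/102.
Against T this mix gives (139/204)·5 + (65/204)·(-9) = 55/102.
The receiver will play T, holding the server to 55/102. Shifting weight toward the row that does better against T would raise this floor (the equalizing mix achieves 29/17 against both T and Wide), so the proposed strategy is not optimal.

No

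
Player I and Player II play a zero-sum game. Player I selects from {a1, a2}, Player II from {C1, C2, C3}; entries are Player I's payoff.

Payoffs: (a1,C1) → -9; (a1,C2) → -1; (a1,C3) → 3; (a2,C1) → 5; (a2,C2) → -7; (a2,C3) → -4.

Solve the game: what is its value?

-17/5

Row minima: a1 → -9, a2 → -7; maximin = -7.
Column maxima: C1 → 5, C2 → -1, C3 → 3; minimax = -1.
-7 ≠ -1, so there is no saddle point; optimal play is mixed.
C3 is strictly dominated by C2 (it gives Player I strictly more in every row), so Player II never plays it.
On the remaining 2×2 (a1, a2 vs C1, C2):
Let Player I play a1 with probability p. Expected payoff against C1: (-9)p + 5(1−p) = −14p + 5; against C2: (-1)p + (-7)(1−p) = 6p − 7.
Setting these equal: −14p + 5 = 6p − 7 ⇒ −20p = -12 ⇒ p = 3/5, and the value is (-14)·(3/5) + 5 = -17/5.
For Player II: with q = P(C1), equating a1's and a2's payoffs gives −8q − 1 = 12q − 7 ⇒ q = 3/10.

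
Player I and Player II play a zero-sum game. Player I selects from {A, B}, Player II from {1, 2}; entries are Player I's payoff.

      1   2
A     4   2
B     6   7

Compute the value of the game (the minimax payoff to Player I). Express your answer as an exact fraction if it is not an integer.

Row minima: A → 2, B → 6; maximin = 6.
Column maxima: 1 → 6, 2 → 7; minimax = 6.
Since maximin = minimax = 6, there is a saddle point and the value is 6.

6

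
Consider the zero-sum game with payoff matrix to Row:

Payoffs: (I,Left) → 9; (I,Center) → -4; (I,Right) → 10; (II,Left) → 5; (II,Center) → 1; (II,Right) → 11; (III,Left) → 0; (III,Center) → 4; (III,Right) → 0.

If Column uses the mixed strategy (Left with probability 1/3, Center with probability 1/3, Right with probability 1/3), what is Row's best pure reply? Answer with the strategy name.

Expected payoff of I: (1/3)·9 + (1/3)·(-4) + (1/3)·10 = 5.
Expected payoff of II: (1/3)·5 + (1/3)·1 + (1/3)·11 = 17/3.
Expected payoff of III: (1/3)·0 + (1/3)·4 + (1/3)·0 = 4/3.
The largest is 17/3, so Row's best response is II.

II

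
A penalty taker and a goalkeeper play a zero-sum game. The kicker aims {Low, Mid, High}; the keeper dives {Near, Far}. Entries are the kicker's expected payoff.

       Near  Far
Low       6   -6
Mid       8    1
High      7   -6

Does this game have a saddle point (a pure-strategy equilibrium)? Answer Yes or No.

Yes

Row minima: Low → -6, Mid → 1, High → -6; maximin = 1.
Column maxima: Near → 8, Far → 1; minimax = 1.
maximin = minimax = 1, so a saddle point exists.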